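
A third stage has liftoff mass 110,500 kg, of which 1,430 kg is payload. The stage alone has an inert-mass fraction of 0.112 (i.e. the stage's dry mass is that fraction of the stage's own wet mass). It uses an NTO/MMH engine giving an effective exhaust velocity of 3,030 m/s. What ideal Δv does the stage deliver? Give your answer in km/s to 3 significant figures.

Δv ≈ 6.34 km/s

Stage wet mass = m₀ − payload = 110,500 − 1,430 = 109,070 kg.
Stage dry mass = ε × stage wet mass = 0.112 × 109,070 = 12,215.8 kg.
Burnout mass m_f = stage dry + payload = 12,215.8 + 1,430 = 13,645.8 kg.
From the ideal rocket equation, Δv = v_e · ln(110,500/13,645.8) = 3030.0 × ln(8.098) = 3030.0 × 2.0916 ≈ 6337 m/s.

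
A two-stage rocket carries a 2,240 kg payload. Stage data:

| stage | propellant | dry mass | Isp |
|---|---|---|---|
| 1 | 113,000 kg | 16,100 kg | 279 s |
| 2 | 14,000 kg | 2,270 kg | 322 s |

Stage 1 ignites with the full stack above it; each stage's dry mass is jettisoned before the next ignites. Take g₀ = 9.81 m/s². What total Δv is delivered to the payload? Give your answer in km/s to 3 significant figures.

Ignition mass of stage 1 = 113,000+16,100 + 14,000+2,270 + 2,240 = 147,610 kg.
Stage 1: m₀ = 147,610 kg, m_f = 147,610 − 113,000 = 34,610 kg; Δv = 279×9.81×ln(4.265) = 2737.0×1.4504 ≈ 3970 m/s.
Stage 2: m₀ = 18,510 kg, m_f = 18,510 − 14,000 = 4,510 kg; Δv = 322×9.81×ln(4.104) = 3158.8×1.4120 ≈ 4460 m/s.
Total Δv = 3970 + 4460 = 8430 m/s.

Δv ≈ 8.43 km/s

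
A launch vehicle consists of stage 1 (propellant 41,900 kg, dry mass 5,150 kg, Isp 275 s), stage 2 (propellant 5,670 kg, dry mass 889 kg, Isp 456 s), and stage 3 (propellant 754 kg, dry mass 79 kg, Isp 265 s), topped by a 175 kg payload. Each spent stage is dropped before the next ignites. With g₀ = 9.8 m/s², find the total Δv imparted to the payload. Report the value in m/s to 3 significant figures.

Δv ≈ 13700 m/s

Ignition mass of stage 1 = 41,900+5,150 + 5,670+889 + 754+79 + 175 = 54,617 kg.
Stage 1: m₀ = 54,617 kg, m_f = 54,617 − 41,900 = 12,717 kg; Δv = 275×9.8×ln(4.295) = 2695.0×1.4574 ≈ 3928 m/s.
Stage 2: m₀ = 7,567 kg, m_f = 7,567 − 5,670 = 1,897 kg; Δv = 456×9.8×ln(3.989) = 4468.8×1.3835 ≈ 6183 m/s.
Stage 3: m₀ = 1,008 kg, m_f = 1,008 − 754 = 254 kg; Δv = 265×9.8×ln(3.969) = 2597.0×1.3784 ≈ 3580 m/s.
Total Δv = 3928 + 6183 + 3580 = 13691 m/s.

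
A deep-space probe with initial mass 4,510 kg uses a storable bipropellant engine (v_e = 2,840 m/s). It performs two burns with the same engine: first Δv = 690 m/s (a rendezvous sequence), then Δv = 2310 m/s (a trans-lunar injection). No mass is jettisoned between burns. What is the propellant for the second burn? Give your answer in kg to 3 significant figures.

propellant for the second burn ≈ 1970 kg

After the first burn: m = 4510 × exp(−690/2840.0) = 4510 × 0.78430 = 3,537.19 kg.
After the second burn: m = 3,537.19 × exp(−2310/2840.0) = 3,537.19 × 0.44336 = 1,568.25 kg.
Second-burn propellant = 3,537.19 − 1,568.25 = 1,968.94 kg.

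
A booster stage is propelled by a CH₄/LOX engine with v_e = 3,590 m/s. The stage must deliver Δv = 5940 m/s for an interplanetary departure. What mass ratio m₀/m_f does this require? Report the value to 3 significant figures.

mass ratio ≈ 5.23

Using Δv = v_e ln(m₀/m_f): m₀/m_f = exp(Δv / v_e) = exp(5940 / 3590.0) = exp(1.6546) = 5.2310.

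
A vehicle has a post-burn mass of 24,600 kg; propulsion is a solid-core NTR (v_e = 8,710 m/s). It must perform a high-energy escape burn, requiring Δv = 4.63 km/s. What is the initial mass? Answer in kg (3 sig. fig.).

initial mass ≈ 41900 kg

From the ideal rocket equation, m₀/m_f = exp(Δv / v_e) = exp(4630 / 8710.0) = exp(0.5316) = 1.7016.
m₀ = m_f × 1.7016 = 24,600 × 1.7016 = 41,859.4 kg.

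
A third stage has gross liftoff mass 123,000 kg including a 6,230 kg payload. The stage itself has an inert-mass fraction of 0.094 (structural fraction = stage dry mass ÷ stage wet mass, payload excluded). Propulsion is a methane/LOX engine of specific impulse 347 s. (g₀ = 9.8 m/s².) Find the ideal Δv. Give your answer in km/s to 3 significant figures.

Stage wet mass = m₀ − payload = 123,000 − 6,230 = 116,770 kg.
Stage dry mass = ε × stage wet mass = 0.094 × 116,770 = 10,976.4 kg.
Burnout mass m_f = stage dry + payload = 10,976.4 + 6,230 = 17,206.4 kg.
v_e = Isp · g₀ = 347 × 9.8 = 3400.6 m/s.
Rocket equation: Δv = v_e · ln(123,000/17,206.4) = 3400.6 × ln(7.149) = 3400.6 × 1.9669 ≈ 6689 m/s.

Δv ≈ 6.69 km/s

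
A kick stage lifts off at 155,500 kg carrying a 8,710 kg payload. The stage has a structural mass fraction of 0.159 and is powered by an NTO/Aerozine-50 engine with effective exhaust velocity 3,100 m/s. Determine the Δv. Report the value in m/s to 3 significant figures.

Stage wet mass = m₀ − payload = 155,500 − 8,710 = 146,790 kg.
Stage dry mass = ε × stage wet mass = 0.159 × 146,790 = 23,339.6 kg.
Burnout mass m_f = stage dry + payload = 23,339.6 + 8,710 = 32,049.6 kg.
From the ideal rocket equation, Δv = v_e · ln(155,500/32,049.6) = 3100.0 × ln(4.852) = 3100.0 × 1.5794 ≈ 4896 m/s.

Δv ≈ 4900 m/s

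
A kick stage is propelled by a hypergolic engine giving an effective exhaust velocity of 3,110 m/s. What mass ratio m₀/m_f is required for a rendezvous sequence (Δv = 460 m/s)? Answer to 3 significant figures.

mass ratio ≈ 1.16

By the Tsiolkovsky rocket equation, m₀/m_f = exp(Δv / v_e) = exp(460 / 3110.0) = exp(0.1479) = 1.1594.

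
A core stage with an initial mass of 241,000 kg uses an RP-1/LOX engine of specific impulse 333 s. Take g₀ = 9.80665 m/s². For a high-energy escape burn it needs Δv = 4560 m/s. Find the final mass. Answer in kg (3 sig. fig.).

v_e = Isp · g₀ = 333 × 9.80665 = 3265.6 m/s.
From the ideal rocket equation, m₀/m_f = exp(Δv / v_e) = exp(4560 / 3265.6) = exp(1.3964) = 4.0405.
m_f = m₀ / 4.0405 = 241,000 / 4.0405 = 59,646.1 kg.

final mass ≈ 59600 kg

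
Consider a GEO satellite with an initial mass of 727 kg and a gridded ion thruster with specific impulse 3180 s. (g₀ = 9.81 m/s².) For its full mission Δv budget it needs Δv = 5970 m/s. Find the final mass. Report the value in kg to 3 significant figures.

v_e = Isp · g₀ = 3180 × 9.81 = 31195.8 m/s.
By the Tsiolkovsky rocket equation, m₀/m_f = exp(Δv / v_e) = exp(5970 / 31195.8) = exp(0.1914) = 1.2109.
m_f = m₀ / 1.2109 = 727 / 1.2109 = 600.38 kg.

final mass ≈ 600 kg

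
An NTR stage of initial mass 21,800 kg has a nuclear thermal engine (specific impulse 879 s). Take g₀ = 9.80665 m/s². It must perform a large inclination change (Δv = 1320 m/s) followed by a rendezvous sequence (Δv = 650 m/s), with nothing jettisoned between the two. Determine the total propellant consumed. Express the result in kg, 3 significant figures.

total propellant consumed ≈ 4450 kg

v_e = Isp · g₀ = 879 × 9.80665 = 8620.0 m/s.
After the first burn: m = 21800 × exp(−1320/8620.0) = 21800 × 0.85802 = 18,704.8 kg.
After the second burn: m = 18,704.8 × exp(−650/8620.0) = 18,704.8 × 0.92737 = 17,346.3 kg.
Total propellant = m₀ − m_final = 21800 − 17,346.3 = 4,453.7 kg.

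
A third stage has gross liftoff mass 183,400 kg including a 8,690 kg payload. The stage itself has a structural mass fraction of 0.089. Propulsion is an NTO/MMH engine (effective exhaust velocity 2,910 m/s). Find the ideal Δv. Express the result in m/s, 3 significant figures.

Δv ≈ 5890 m/s

Stage wet mass = m₀ − payload = 183,400 − 8,690 = 174,710 kg.
Stage dry mass = ε × stage wet mass = 0.089 × 174,710 = 15,549.2 kg.
Burnout mass m_f = stage dry + payload = 15,549.2 + 8,690 = 24,239.2 kg.
Δv = v_e · ln(183,400/24,239.2) = 2910.0 × ln(7.566) = 2910.0 × 2.0237 ≈ 5889 m/s.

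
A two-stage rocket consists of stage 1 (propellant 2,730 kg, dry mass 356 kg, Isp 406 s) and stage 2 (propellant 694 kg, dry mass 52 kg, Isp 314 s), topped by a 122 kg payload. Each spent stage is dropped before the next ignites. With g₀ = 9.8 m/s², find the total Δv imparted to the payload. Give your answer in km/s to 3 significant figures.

Δv ≈ 9.61 km/s

Ignition mass of stage 1 = 2,730+356 + 694+52 + 122 = 3,954 kg.
Stage 1: m₀ = 3,954 kg, m_f = 3,954 − 2,730 = 1,224 kg; Δv = 406×9.8×ln(3.23) = 3978.8×1.1726 ≈ 4666 m/s.
Stage 2: m₀ = 868 kg, m_f = 868 − 694 = 174 kg; Δv = 314×9.8×ln(4.989) = 3077.2×1.6071 ≈ 4945 m/s.
Total Δv = 4666 + 4945 = 9611 m/s.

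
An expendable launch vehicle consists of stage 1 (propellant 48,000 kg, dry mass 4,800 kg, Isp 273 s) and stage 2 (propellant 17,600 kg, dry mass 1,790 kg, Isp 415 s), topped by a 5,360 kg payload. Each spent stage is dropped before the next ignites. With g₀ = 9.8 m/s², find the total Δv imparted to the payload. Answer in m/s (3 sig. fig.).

Ignition mass of stage 1 = 48,000+4,800 + 17,600+1,790 + 5,360 = 77,550 kg.
Stage 1: m₀ = 77,550 kg, m_f = 77,550 − 48,000 = 29,550 kg; Δv = 273×9.8×ln(2.624) = 2675.4×0.9648 ≈ 2581 m/s.
Stage 2: m₀ = 24,750 kg, m_f = 24,750 − 17,600 = 7,150 kg; Δv = 415×9.8×ln(3.462) = 4067.0×1.2417 ≈ 5050 m/s.
Total Δv = 2581 + 5050 = 7631 m/s.

Δv ≈ 7630 m/s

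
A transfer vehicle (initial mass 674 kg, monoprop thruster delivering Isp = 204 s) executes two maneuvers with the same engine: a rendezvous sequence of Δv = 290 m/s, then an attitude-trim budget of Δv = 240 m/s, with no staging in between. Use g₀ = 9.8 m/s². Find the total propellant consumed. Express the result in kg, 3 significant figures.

total propellant consumed ≈ 157 kg

v_e = Isp · g₀ = 204 × 9.8 = 1999.2 m/s.
After the first burn: m = 674 × exp(−290/1999.2) = 674 × 0.86497 = 582.99 kg.
After the second burn: m = 582.99 × exp(−240/1999.2) = 582.99 × 0.88688 = 517.042 kg.
Total propellant = m₀ − m_final = 674 − 517.042 = 156.958 kg.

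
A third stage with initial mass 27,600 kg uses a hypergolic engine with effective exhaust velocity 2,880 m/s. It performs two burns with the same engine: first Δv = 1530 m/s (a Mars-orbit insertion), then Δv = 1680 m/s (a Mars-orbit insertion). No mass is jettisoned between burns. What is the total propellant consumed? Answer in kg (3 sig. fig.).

total propellant consumed ≈ 18500 kg

After the first burn: m = 27600 × exp(−1530/2880.0) = 27600 × 0.58787 = 16,225.2 kg.
After the second burn: m = 16,225.2 × exp(−1680/2880.0) = 16,225.2 × 0.55804 = 9,054.31 kg.
Total propellant = m₀ − m_final = 27600 − 9,054.31 = 18,545.69 kg.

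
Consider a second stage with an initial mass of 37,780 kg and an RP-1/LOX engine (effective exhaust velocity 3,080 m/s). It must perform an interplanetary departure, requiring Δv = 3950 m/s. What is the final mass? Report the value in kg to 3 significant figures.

final mass ≈ 10500 kg

From the ideal rocket equation, m₀/m_f = exp(Δv / v_e) = exp(3950 / 3080.0) = exp(1.2825) = 3.6055.
m_f = m₀ / 3.6055 = 37,780 / 3.6055 = 10,478.4 kg.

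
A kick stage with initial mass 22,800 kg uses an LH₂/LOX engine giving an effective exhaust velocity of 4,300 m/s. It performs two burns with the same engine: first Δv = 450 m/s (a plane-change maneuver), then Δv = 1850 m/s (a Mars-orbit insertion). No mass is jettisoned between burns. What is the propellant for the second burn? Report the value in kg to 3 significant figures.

propellant for the second burn ≈ 7180 kg

After the first burn: m = 22800 × exp(−450/4300.0) = 22800 × 0.90064 = 20,534.6 kg.
After the second burn: m = 20,534.6 × exp(−1850/4300.0) = 20,534.6 × 0.65036 = 13,354.9 kg.
Second-burn propellant = 20,534.6 − 13,354.9 = 7,179.7 kg.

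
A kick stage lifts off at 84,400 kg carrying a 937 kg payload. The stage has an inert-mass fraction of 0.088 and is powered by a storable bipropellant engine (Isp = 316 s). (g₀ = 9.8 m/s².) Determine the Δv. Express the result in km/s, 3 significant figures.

Stage wet mass = m₀ − payload = 84,400 − 937 = 83,463 kg.
Stage dry mass = ε × stage wet mass = 0.088 × 83,463 = 7,344.74 kg.
Burnout mass m_f = stage dry + payload = 7,344.74 + 937 = 8,281.74 kg.
v_e = Isp · g₀ = 316 × 9.8 = 3096.8 m/s.
Δv = v_e · ln(84,400/8,281.74) = 3096.8 × ln(10.19) = 3096.8 × 2.3215 ≈ 7189 m/s.

Δv ≈ 7.19 km/s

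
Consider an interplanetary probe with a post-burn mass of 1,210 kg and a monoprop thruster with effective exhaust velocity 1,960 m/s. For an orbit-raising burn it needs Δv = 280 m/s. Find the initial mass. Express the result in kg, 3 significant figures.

initial mass ≈ 1400 kg

By the Tsiolkovsky rocket equation, m₀/m_f = exp(Δv / v_e) = exp(280 / 1960.0) = exp(0.1429) = 1.1536.
m₀ = m_f × 1.1536 = 1,210 × 1.1536 = 1,395.86 kg.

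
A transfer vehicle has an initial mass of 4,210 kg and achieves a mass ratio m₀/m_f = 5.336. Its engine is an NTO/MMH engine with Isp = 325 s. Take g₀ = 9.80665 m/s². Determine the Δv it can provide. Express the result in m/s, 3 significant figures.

Δv ≈ 5340 m/s

v_e = Isp · g₀ = 325 × 9.80665 = 3187.2 m/s.
By the Tsiolkovsky rocket equation, Δv = v_e · ln(5.336) = 3187.2 × 1.6745 ≈ 5336.8 m/s.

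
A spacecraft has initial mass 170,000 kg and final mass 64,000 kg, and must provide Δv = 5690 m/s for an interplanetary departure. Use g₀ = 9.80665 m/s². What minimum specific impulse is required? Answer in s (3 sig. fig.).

ln(m₀/m_f) = ln(170000/64000) = ln(2.656) = 0.9769.
From the ideal rocket equation, v_e = Δv / ln(m₀/m_f) = 5690 / 0.9769 = 5824.5 m/s.
Isp = v_e / g₀ = 5824.5 / 9.80665 = 593.9 s.

Isp ≈ 594 s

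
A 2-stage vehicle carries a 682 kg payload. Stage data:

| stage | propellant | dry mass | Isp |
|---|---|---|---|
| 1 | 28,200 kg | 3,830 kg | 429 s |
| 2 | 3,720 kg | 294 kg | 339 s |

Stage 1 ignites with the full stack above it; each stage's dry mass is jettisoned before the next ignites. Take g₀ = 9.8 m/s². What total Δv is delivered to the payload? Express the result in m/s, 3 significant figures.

Ignition mass of stage 1 = 28,200+3,830 + 3,720+294 + 682 = 36,726 kg.
Stage 1: m₀ = 36,726 kg, m_f = 36,726 − 28,200 = 8,526 kg; Δv = 429×9.8×ln(4.308) = 4204.2×1.4604 ≈ 6140 m/s.
Stage 2: m₀ = 4,696 kg, m_f = 4,696 − 3,720 = 976 kg; Δv = 339×9.8×ln(4.811) = 3322.2×1.5710 ≈ 5219 m/s.
Total Δv = 6140 + 5219 = 11359 m/s.

Δv ≈ 11400 m/s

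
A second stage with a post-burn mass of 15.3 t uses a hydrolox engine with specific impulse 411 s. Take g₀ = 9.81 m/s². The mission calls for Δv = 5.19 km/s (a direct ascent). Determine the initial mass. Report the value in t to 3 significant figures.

initial mass ≈ 55.4 t

v_e = Isp · g₀ = 411 × 9.81 = 4031.9 m/s.
m₀/m_f = exp(Δv / v_e) = exp(5190 / 4031.9) = exp(1.2872) = 3.6227.
m₀ = m_f × 3.6227 = 15.3 × 3.6227 = 55.4273 t.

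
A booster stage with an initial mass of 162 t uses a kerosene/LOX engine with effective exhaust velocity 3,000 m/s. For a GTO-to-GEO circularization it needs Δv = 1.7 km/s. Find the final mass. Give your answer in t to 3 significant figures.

From the ideal rocket equation, m₀/m_f = exp(Δv / v_e) = exp(1700 / 3000.0) = exp(0.5667) = 1.7624.
m_f = m₀ / 1.7624 = 162 / 1.7624 = 91.9201 t.

final mass ≈ 91.9 t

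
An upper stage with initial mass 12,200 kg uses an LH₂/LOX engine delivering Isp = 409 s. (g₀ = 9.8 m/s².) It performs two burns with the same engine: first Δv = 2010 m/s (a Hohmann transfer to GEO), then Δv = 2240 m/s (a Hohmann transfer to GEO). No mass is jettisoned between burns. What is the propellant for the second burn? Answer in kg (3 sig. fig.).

propellant for the second burn ≈ 3160 kg

v_e = Isp · g₀ = 409 × 9.8 = 4008.2 m/s.
After the first burn: m = 12200 × exp(−2010/4008.2) = 12200 × 0.60564 = 7,388.81 kg.
After the second burn: m = 7,388.81 × exp(−2240/4008.2) = 7,388.81 × 0.57186 = 4,225.36 kg.
Second-burn propellant = 7,388.81 − 4,225.36 = 3,163.45 kg.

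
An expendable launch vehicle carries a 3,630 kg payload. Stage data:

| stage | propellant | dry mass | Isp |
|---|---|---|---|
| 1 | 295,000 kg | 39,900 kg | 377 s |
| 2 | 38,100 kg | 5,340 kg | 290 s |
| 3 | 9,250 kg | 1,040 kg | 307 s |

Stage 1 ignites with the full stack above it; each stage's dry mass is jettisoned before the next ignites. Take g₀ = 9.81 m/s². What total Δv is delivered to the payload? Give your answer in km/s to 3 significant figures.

Ignition mass of stage 1 = 295,000+39,900 + 38,100+5,340 + 9,250+1,040 + 3,630 = 392,260 kg.
Stage 1: m₀ = 392,260 kg, m_f = 392,260 − 295,000 = 97,260 kg; Δv = 377×9.81×ln(4.033) = 3698.4×1.3945 ≈ 5158 m/s.
Stage 2: m₀ = 57,360 kg, m_f = 57,360 − 38,100 = 19,260 kg; Δv = 290×9.81×ln(2.978) = 2844.9×1.0913 ≈ 3105 m/s.
Stage 3: m₀ = 13,920 kg, m_f = 13,920 − 9,250 = 4,670 kg; Δv = 307×9.81×ln(2.981) = 3011.7×1.0922 ≈ 3289 m/s.
Total Δv = 5158 + 3105 + 3289 = 11552 m/s.

Δv ≈ 11.6 km/s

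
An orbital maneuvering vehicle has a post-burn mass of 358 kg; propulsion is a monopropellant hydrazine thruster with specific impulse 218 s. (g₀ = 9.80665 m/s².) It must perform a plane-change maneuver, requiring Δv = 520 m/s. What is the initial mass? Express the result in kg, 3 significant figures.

v_e = Isp · g₀ = 218 × 9.80665 = 2137.8 m/s.
Using Δv = v_e ln(m₀/m_f): m₀/m_f = exp(Δv / v_e) = exp(520 / 2137.8) = exp(0.2432) = 1.2754.
m₀ = m_f × 1.2754 = 358 × 1.2754 = 456.593 kg.

initial mass ≈ 457 kg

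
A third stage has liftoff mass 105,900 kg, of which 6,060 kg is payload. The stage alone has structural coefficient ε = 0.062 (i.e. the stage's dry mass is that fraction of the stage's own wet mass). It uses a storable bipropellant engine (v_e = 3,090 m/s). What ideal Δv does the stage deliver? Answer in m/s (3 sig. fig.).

Stage wet mass = m₀ − payload = 105,900 − 6,060 = 99,840 kg.
Stage dry mass = ε × stage wet mass = 0.062 × 99,840 = 6,190.08 kg.
Burnout mass m_f = stage dry + payload = 6,190.08 + 6,060 = 12,250.08 kg.
Using Δv = v_e ln(m₀/m_f): Δv = v_e · ln(105,900/12,250.08) = 3090.0 × ln(8.645) = 3090.0 × 2.1570 ≈ 6665 m/s.

Δv ≈ 6670 m/s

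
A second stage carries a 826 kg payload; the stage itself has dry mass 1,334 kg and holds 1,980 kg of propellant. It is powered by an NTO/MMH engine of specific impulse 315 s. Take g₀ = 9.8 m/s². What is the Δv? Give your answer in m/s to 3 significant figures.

v_e = Isp · g₀ = 315 × 9.8 = 3087.0 m/s.
m₀ = payload + dry + propellant = 826 + 1,334 + 1,980 = 4,140 kg.
m_f = payload + dry = 826 + 1,334 = 2,160 kg.
By the Tsiolkovsky rocket equation, Δv = v_e · ln(m₀/m_f) = 3087.0 × ln(1.917) = 3087.0 × 0.6506 ≈ 2008.4 m/s.

Δv ≈ 2010 m/s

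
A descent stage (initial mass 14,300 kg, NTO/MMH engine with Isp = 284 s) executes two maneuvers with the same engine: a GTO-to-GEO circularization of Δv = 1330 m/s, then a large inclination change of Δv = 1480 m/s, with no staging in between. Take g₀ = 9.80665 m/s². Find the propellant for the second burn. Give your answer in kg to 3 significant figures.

propellant for the second burn ≈ 3660 kg

v_e = Isp · g₀ = 284 × 9.80665 = 2785.1 m/s.
After the first burn: m = 14300 × exp(−1330/2785.1) = 14300 × 0.62031 = 8,870.43 kg.
After the second burn: m = 8,870.43 × exp(−1480/2785.1) = 8,870.43 × 0.58778 = 5,213.86 kg.
Second-burn propellant = 8,870.43 − 5,213.86 = 3,656.57 kg.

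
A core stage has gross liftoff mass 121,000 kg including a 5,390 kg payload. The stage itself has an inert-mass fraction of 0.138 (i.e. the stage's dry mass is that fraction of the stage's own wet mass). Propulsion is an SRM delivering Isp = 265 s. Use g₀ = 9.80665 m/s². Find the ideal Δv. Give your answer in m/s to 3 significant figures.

Stage wet mass = m₀ − payload = 121,000 − 5,390 = 115,610 kg.
Stage dry mass = ε × stage wet mass = 0.138 × 115,610 = 15,954.2 kg.
Burnout mass m_f = stage dry + payload = 15,954.2 + 5,390 = 21,344.2 kg.
v_e = Isp · g₀ = 265 × 9.80665 = 2598.8 m/s.
From the ideal rocket equation, Δv = v_e · ln(121,000/21,344.2) = 2598.8 × ln(5.669) = 2598.8 × 1.7350 ≈ 4509 m/s.

Δv ≈ 4510 m/s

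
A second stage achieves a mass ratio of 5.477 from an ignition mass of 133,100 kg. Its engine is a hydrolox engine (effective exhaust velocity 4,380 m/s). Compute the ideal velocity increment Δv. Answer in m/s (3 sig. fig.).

Δv = v_e · ln(5.477) = 4380.0 × 1.7006 ≈ 7448.4 m/s.

Δv ≈ 7450 m/s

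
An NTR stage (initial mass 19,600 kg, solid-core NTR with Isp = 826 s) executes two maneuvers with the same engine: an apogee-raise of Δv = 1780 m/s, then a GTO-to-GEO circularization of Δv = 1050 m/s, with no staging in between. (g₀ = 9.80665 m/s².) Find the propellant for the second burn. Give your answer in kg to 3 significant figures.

propellant for the second burn ≈ 1910 kg

v_e = Isp · g₀ = 826 × 9.80665 = 8100.3 m/s.
After the first burn: m = 19600 × exp(−1780/8100.3) = 19600 × 0.80272 = 15,733.3 kg.
After the second burn: m = 15,733.3 × exp(−1050/8100.3) = 15,733.3 × 0.87842 = 13,820.4 kg.
Second-burn propellant = 15,733.3 − 13,820.4 = 1,912.9 kg.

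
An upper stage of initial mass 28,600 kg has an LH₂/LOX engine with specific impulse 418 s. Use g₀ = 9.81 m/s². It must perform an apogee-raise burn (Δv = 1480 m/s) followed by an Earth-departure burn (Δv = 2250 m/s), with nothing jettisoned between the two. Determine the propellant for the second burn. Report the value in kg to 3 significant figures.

propellant for the second burn ≈ 8420 kg

v_e = Isp · g₀ = 418 × 9.81 = 4100.6 m/s.
After the first burn: m = 28600 × exp(−1480/4100.6) = 28600 × 0.69703 = 19,935.1 kg.
After the second burn: m = 19,935.1 × exp(−2250/4100.6) = 19,935.1 × 0.57770 = 11,516.5 kg.
Second-burn propellant = 19,935.1 − 11,516.5 = 8,418.6 kg.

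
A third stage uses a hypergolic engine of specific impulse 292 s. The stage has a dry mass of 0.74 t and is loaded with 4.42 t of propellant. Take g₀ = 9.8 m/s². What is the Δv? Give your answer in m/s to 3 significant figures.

Δv ≈ 5560 m/s

v_e = Isp · g₀ = 292 × 9.8 = 2861.6 m/s.
m₀ = m_dry + m_prop = 0.74 + 4.42 = 5.16 t.
By the Tsiolkovsky rocket equation, Δv = v_e · ln(m₀/m_f) = 2861.6 × ln(6.973) = 2861.6 × 1.9420 ≈ 5557.3 m/s.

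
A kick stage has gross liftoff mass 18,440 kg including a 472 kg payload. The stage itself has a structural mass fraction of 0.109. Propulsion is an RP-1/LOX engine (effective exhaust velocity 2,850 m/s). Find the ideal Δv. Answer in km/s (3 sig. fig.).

Stage wet mass = m₀ − payload = 18,440 − 472 = 17,968 kg.
Stage dry mass = ε × stage wet mass = 0.109 × 17,968 = 1,958.51 kg.
Burnout mass m_f = stage dry + payload = 1,958.51 + 472 = 2,430.51 kg.
By the Tsiolkovsky rocket equation, Δv = v_e · ln(18,440/2,430.51) = 2850.0 × ln(7.587) = 2850.0 × 2.0264 ≈ 5775 m/s.

Δv ≈ 5.78 km/s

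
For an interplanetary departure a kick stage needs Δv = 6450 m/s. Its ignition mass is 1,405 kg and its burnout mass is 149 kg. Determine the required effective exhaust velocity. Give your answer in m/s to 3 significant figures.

v_e ≈ 2870 m/s

ln(m₀/m_f) = ln(1405/149) = ln(9.43) = 2.2438.
v_e = Δv / ln(m₀/m_f) = 6450 / 2.2438 = 2874.5 m/s.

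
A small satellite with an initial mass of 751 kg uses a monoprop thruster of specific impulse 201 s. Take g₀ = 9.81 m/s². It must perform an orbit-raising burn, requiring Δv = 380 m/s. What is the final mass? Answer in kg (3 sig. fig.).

v_e = Isp · g₀ = 201 × 9.81 = 1971.8 m/s.
Rocket equation: m₀/m_f = exp(Δv / v_e) = exp(380 / 1971.8) = exp(0.1927) = 1.2125.
m_f = m₀ / 1.2125 = 751 / 1.2125 = 619.381 kg.

final mass ≈ 619 kg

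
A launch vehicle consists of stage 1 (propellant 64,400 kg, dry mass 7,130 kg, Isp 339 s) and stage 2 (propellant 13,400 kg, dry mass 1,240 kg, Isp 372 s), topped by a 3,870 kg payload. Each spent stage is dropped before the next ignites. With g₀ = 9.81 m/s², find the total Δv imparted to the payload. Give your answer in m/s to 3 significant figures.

Δv ≈ 8870 m/s

Ignition mass of stage 1 = 64,400+7,130 + 13,400+1,240 + 3,870 = 90,040 kg.
Stage 1: m₀ = 90,040 kg, m_f = 90,040 − 64,400 = 25,640 kg; Δv = 339×9.81×ln(3.512) = 3325.6×1.2561 ≈ 4177 m/s.
Stage 2: m₀ = 18,510 kg, m_f = 18,510 − 13,400 = 5,110 kg; Δv = 372×9.81×ln(3.622) = 3649.3×1.2871 ≈ 4697 m/s.
Total Δv = 4177 + 4697 = 8874 m/s.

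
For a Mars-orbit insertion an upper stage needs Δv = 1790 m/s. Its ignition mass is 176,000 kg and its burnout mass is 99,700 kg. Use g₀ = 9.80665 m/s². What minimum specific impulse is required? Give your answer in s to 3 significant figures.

ln(m₀/m_f) = ln(176000/99700) = ln(1.765) = 0.5683.
Rocket equation: v_e = Δv / ln(m₀/m_f) = 1790 / 0.5683 = 3149.6 m/s.
Isp = v_e / g₀ = 3149.6 / 9.80665 = 321.2 s.

Isp ≈ 321 s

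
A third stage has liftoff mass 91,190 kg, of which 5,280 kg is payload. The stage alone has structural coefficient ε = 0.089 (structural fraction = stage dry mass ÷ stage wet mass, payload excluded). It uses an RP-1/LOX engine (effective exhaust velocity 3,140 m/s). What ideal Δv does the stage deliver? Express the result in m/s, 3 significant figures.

Stage wet mass = m₀ − payload = 91,190 − 5,280 = 85,910 kg.
Stage dry mass = ε × stage wet mass = 0.089 × 85,910 = 7,645.99 kg.
Burnout mass m_f = stage dry + payload = 7,645.99 + 5,280 = 12,925.99 kg.
From the ideal rocket equation, Δv = v_e · ln(91,190/12,925.99) = 3140.0 × ln(7.055) = 3140.0 × 1.9537 ≈ 6135 m/s.

Δv ≈ 6130 m/s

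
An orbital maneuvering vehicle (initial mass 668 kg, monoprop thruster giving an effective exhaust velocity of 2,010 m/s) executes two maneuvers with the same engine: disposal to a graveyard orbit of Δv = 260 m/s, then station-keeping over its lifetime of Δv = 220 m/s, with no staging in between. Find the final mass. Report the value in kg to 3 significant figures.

After the first burn: m = 668 × exp(−260/2010.0) = 668 × 0.87866 = 586.945 kg.
After the second burn: m = 586.945 × exp(−220/2010.0) = 586.945 × 0.89632 = 526.091 kg.

final mass ≈ 526 kg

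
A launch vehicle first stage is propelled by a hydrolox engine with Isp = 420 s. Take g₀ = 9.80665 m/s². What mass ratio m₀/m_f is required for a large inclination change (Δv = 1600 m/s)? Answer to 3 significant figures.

v_e = Isp · g₀ = 420 × 9.80665 = 4118.8 m/s.
From the ideal rocket equation, m₀/m_f = exp(Δv / v_e) = exp(1600 / 4118.8) = exp(0.3885) = 1.4747.

mass ratio ≈ 1.47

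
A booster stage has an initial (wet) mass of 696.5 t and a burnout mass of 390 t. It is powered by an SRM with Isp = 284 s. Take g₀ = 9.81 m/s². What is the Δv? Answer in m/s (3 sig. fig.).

v_e = Isp · g₀ = 284 × 9.81 = 2786.0 m/s.
Δv = v_e · ln(m₀/m_f) = 2786.0 × ln(1.786) = 2786.0 × 0.5799 ≈ 1615.7 m/s.

Δv ≈ 1620 m/s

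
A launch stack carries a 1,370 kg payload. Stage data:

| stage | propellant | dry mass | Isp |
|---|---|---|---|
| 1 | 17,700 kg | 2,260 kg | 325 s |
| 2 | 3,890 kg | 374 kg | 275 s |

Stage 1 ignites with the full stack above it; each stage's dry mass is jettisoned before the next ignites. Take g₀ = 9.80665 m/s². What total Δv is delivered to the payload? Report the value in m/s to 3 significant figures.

Δv ≈ 6910 m/s

Ignition mass of stage 1 = 17,700+2,260 + 3,890+374 + 1,370 = 25,594 kg.
Stage 1: m₀ = 25,594 kg, m_f = 25,594 − 17,700 = 7,894 kg; Δv = 325×9.80665×ln(3.242) = 3187.2×1.1763 ≈ 3749 m/s.
Stage 2: m₀ = 5,634 kg, m_f = 5,634 − 3,890 = 1,744 kg; Δv = 275×9.80665×ln(3.231) = 2696.8×1.1726 ≈ 3162 m/s.
Total Δv = 3749 + 3162 = 6911 m/s.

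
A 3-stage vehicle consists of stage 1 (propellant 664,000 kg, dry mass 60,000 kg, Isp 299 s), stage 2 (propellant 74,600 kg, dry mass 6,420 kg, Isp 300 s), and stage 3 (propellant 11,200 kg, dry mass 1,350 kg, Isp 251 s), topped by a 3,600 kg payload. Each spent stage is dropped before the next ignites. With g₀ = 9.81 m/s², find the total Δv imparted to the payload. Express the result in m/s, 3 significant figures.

Δv ≈ 12100 m/s

Ignition mass of stage 1 = 664,000+60,000 + 74,600+6,420 + 11,200+1,350 + 3,600 = 821,170 kg.
Stage 1: m₀ = 821,170 kg, m_f = 821,170 − 664,000 = 157,170 kg; Δv = 299×9.81×ln(5.225) = 2933.2×1.6534 ≈ 4850 m/s.
Stage 2: m₀ = 97,170 kg, m_f = 97,170 − 74,600 = 22,570 kg; Δv = 300×9.81×ln(4.305) = 2943.0×1.4598 ≈ 4296 m/s.
Stage 3: m₀ = 16,150 kg, m_f = 16,150 − 11,200 = 4,950 kg; Δv = 251×9.81×ln(3.263) = 2462.3×1.1825 ≈ 2912 m/s.
Total Δv = 4850 + 4296 + 2912 = 12058 m/s.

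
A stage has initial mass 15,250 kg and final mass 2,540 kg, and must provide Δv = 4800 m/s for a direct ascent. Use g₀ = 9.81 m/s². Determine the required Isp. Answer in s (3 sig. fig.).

Isp ≈ 273 s

ln(m₀/m_f) = ln(15250/2540) = ln(6.004) = 1.7924.
v_e = Δv / ln(m₀/m_f) = 4800 / 1.7924 = 2678.0 m/s.
Isp = v_e / g₀ = 2678.0 / 9.81 = 273.0 s.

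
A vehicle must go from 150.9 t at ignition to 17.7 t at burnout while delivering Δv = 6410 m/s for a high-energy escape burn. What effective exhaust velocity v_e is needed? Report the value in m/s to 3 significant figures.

ln(m₀/m_f) = ln(150900/17700) = ln(8.525) = 2.1431.
Using Δv = v_e ln(m₀/m_f): v_e = Δv / ln(m₀/m_f) = 6410 / 2.1431 = 2991.1 m/s.

v_e ≈ 2990 m/s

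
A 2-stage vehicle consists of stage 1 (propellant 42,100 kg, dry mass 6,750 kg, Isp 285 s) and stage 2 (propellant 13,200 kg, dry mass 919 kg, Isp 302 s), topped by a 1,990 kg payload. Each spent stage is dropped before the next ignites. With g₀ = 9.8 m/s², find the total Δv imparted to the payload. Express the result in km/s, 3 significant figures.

Δv ≈ 7.98 km/s

Ignition mass of stage 1 = 42,100+6,750 + 13,200+919 + 1,990 = 64,959 kg.
Stage 1: m₀ = 64,959 kg, m_f = 64,959 − 42,100 = 22,859 kg; Δv = 285×9.8×ln(2.842) = 2793.0×1.0444 ≈ 2917 m/s.
Stage 2: m₀ = 16,109 kg, m_f = 16,109 − 13,200 = 2,909 kg; Δv = 302×9.8×ln(5.538) = 2959.6×1.7116 ≈ 5066 m/s.
Total Δv = 2917 + 5066 = 7983 m/s.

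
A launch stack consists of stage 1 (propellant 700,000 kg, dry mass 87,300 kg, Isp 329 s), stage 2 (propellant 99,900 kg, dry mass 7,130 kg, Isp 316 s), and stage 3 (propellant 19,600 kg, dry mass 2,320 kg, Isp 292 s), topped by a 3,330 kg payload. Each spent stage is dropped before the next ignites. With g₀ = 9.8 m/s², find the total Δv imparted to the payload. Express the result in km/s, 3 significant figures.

Δv ≈ 13.3 km/s

Ignition mass of stage 1 = 700,000+87,300 + 99,900+7,130 + 19,600+2,320 + 3,330 = 919,580 kg.
Stage 1: m₀ = 919,580 kg, m_f = 919,580 − 700,000 = 219,580 kg; Δv = 329×9.8×ln(4.188) = 3224.2×1.4322 ≈ 4618 m/s.
Stage 2: m₀ = 132,280 kg, m_f = 132,280 − 99,900 = 32,380 kg; Δv = 316×9.8×ln(4.085) = 3096.8×1.4074 ≈ 4358 m/s.
Stage 3: m₀ = 25,250 kg, m_f = 25,250 − 19,600 = 5,650 kg; Δv = 292×9.8×ln(4.469) = 2861.6×1.4972 ≈ 4284 m/s.
Total Δv = 4618 + 4358 + 4284 = 13260 m/s.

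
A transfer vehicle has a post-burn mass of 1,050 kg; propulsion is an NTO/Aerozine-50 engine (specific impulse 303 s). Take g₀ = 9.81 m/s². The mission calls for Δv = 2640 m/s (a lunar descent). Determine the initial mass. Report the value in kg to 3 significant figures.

v_e = Isp · g₀ = 303 × 9.81 = 2972.4 m/s.
m₀/m_f = exp(Δv / v_e) = exp(2640 / 2972.4) = exp(0.8882) = 2.4307.
m₀ = m_f × 2.4307 = 1,050 × 2.4307 = 2,552.24 kg.

initial mass ≈ 2550 kg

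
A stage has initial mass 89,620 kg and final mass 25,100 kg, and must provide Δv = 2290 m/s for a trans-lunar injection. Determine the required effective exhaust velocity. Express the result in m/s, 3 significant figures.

v_e ≈ 1800 m/s

ln(m₀/m_f) = ln(89620/25100) = ln(3.571) = 1.2727.
Rocket equation: v_e = Δv / ln(m₀/m_f) = 2290 / 1.2727 = 1799.3 m/s.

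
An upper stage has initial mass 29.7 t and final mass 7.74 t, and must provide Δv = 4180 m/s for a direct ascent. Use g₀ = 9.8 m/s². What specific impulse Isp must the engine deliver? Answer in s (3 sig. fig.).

ln(m₀/m_f) = ln(29700/7740) = ln(3.837) = 1.3447.
v_e = Δv / ln(m₀/m_f) = 4180 / 1.3447 = 3108.4 m/s.
Isp = v_e / g₀ = 3108.4 / 9.8 = 317.2 s.

Isp ≈ 317 s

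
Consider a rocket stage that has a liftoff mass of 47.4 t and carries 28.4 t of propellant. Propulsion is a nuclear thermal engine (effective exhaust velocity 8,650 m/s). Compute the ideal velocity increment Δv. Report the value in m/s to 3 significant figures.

m_f = m₀ − m_prop = 47.4 − 28.4 = 19 t.
By the Tsiolkovsky rocket equation, Δv = v_e · ln(m₀/m_f) = 8650.0 × ln(2.495) = 8650.0 × 0.9142 ≈ 7907.7 m/s.

Δv ≈ 7910 m/s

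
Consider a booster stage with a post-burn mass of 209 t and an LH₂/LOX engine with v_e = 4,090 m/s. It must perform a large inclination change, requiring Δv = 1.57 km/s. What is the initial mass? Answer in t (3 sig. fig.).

initial mass ≈ 307 t

Using Δv = v_e ln(m₀/m_f): m₀/m_f = exp(Δv / v_e) = exp(1570 / 4090.0) = exp(0.3839) = 1.4679.
m₀ = m_f × 1.4679 = 209 × 1.4679 = 306.791 t.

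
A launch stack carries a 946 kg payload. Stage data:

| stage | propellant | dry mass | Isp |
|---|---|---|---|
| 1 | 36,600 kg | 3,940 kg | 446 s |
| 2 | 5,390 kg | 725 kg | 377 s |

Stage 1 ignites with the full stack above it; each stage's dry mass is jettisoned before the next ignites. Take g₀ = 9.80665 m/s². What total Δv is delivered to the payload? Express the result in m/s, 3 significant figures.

Ignition mass of stage 1 = 36,600+3,940 + 5,390+725 + 946 = 47,601 kg.
Stage 1: m₀ = 47,601 kg, m_f = 47,601 − 36,600 = 11,001 kg; Δv = 446×9.80665×ln(4.327) = 4373.8×1.4649 ≈ 6407 m/s.
Stage 2: m₀ = 7,061 kg, m_f = 7,061 − 5,390 = 1,671 kg; Δv = 377×9.80665×ln(4.226) = 3697.1×1.4412 ≈ 5328 m/s.
Total Δv = 6407 + 5328 = 11735 m/s.

Δv ≈ 11700 m/s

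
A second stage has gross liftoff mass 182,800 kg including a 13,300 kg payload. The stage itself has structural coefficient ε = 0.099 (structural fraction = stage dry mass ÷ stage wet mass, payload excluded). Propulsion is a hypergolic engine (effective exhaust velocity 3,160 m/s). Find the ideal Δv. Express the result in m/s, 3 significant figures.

Stage wet mass = m₀ − payload = 182,800 − 13,300 = 169,500 kg.
Stage dry mass = ε × stage wet mass = 0.099 × 169,500 = 16,780.5 kg.
Burnout mass m_f = stage dry + payload = 16,780.5 + 13,300 = 30,080.5 kg.
Δv = v_e · ln(182,800/30,080.5) = 3160.0 × ln(6.077) = 3160.0 × 1.8045 ≈ 5702 m/s.

Δv ≈ 5700 m/s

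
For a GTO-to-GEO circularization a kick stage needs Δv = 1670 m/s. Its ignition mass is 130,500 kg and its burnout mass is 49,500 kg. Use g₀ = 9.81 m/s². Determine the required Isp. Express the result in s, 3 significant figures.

ln(m₀/m_f) = ln(130500/49500) = ln(2.636) = 0.9694.
Using Δv = v_e ln(m₀/m_f): v_e = Δv / ln(m₀/m_f) = 1670 / 0.9694 = 1722.7 m/s.
Isp = v_e / g₀ = 1722.7 / 9.81 = 175.6 s.

Isp ≈ 176 s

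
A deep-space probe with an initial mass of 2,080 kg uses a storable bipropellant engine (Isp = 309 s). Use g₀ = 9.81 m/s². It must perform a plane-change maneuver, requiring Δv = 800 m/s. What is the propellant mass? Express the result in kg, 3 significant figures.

propellant mass ≈ 482 kg

v_e = Isp · g₀ = 309 × 9.81 = 3031.3 m/s.
m₀/m_f = exp(Δv / v_e) = exp(800 / 3031.3) = exp(0.2639) = 1.3020.
m_f = 2,080 / 1.3020 = 1,597.54 kg, so propellant = m₀ − m_f = 2,080 − 1,597.54 = 482.46 kg.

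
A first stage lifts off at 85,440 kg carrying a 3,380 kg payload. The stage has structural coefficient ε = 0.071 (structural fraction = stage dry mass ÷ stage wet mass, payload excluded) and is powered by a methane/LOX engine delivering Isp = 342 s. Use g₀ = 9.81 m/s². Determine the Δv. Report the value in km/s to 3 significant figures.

Stage wet mass = m₀ − payload = 85,440 − 3,380 = 82,060 kg.
Stage dry mass = ε × stage wet mass = 0.071 × 82,060 = 5,826.26 kg.
Burnout mass m_f = stage dry + payload = 5,826.26 + 3,380 = 9,206.26 kg.
v_e = Isp · g₀ = 342 × 9.81 = 3355.0 m/s.
Δv = v_e · ln(85,440/9,206.26) = 3355.0 × ln(9.281) = 3355.0 × 2.2279 ≈ 7475 m/s.

Δv ≈ 7.47 km/s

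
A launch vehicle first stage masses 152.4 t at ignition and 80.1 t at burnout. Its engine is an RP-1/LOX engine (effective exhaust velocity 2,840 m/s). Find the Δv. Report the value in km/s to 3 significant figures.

Δv ≈ 1.83 km/s

Rocket equation: Δv = v_e · ln(m₀/m_f) = 2840.0 × ln(1.903) = 2840.0 × 0.6432 ≈ 1826.8 m/s.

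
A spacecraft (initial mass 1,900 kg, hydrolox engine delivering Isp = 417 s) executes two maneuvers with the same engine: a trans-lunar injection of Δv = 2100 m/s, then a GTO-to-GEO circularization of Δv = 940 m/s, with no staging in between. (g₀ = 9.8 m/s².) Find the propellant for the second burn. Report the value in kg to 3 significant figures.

propellant for the second burn ≈ 234 kg

v_e = Isp · g₀ = 417 × 9.8 = 4086.6 m/s.
After the first burn: m = 1900 × exp(−2100/4086.6) = 1900 × 0.59817 = 1,136.52 kg.
After the second burn: m = 1,136.52 × exp(−940/4086.6) = 1,136.52 × 0.79452 = 902.988 kg.
Second-burn propellant = 1,136.52 − 902.988 = 233.532 kg.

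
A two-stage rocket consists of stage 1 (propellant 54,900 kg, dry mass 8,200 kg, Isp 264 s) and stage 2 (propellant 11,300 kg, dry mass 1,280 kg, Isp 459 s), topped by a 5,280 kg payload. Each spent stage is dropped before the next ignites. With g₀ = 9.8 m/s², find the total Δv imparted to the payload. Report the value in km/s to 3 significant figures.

Ignition mass of stage 1 = 54,900+8,200 + 11,300+1,280 + 5,280 = 80,960 kg.
Stage 1: m₀ = 80,960 kg, m_f = 80,960 − 54,900 = 26,060 kg; Δv = 264×9.8×ln(3.107) = 2587.2×1.1336 ≈ 2933 m/s.
Stage 2: m₀ = 17,860 kg, m_f = 17,860 − 11,300 = 6,560 kg; Δv = 459×9.8×ln(2.723) = 4498.2×1.0016 ≈ 4505 m/s.
Total Δv = 2933 + 4505 = 7438 m/s.

Δv ≈ 7.44 km/s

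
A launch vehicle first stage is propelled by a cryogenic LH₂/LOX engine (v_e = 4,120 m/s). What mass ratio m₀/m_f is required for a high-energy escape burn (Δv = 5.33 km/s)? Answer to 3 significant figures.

mass ratio ≈ 3.65

By the Tsiolkovsky rocket equation, m₀/m_f = exp(Δv / v_e) = exp(5330 / 4120.0) = exp(1.2937) = 3.6462.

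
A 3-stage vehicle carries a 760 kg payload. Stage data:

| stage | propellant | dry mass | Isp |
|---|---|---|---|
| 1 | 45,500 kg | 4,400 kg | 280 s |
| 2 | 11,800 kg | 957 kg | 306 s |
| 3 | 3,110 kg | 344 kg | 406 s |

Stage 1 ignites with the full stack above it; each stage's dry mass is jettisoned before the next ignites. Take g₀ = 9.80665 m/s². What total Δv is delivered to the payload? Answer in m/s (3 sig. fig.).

Ignition mass of stage 1 = 45,500+4,400 + 11,800+957 + 3,110+344 + 760 = 66,871 kg.
Stage 1: m₀ = 66,871 kg, m_f = 66,871 − 45,500 = 21,371 kg; Δv = 280×9.80665×ln(3.129) = 2745.9×1.1407 ≈ 3132 m/s.
Stage 2: m₀ = 16,971 kg, m_f = 16,971 − 11,800 = 5,171 kg; Δv = 306×9.80665×ln(3.282) = 3000.8×1.1884 ≈ 3566 m/s.
Stage 3: m₀ = 4,214 kg, m_f = 4,214 − 3,110 = 1,104 kg; Δv = 406×9.80665×ln(3.817) = 3981.5×1.3395 ≈ 5333 m/s.
Total Δv = 3132 + 3566 + 5333 = 12031 m/s.

Δv ≈ 12000 m/s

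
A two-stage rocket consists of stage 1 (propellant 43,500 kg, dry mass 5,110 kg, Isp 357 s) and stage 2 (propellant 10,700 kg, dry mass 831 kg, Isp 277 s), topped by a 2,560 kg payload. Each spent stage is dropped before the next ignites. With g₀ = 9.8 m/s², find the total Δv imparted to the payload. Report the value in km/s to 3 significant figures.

Δv ≈ 8.01 km/s

Ignition mass of stage 1 = 43,500+5,110 + 10,700+831 + 2,560 = 62,701 kg.
Stage 1: m₀ = 62,701 kg, m_f = 62,701 − 43,500 = 19,201 kg; Δv = 357×9.8×ln(3.266) = 3498.6×1.1834 ≈ 4140 m/s.
Stage 2: m₀ = 14,091 kg, m_f = 14,091 − 10,700 = 3,391 kg; Δv = 277×9.8×ln(4.155) = 2714.6×1.4244 ≈ 3867 m/s.
Total Δv = 4140 + 3867 = 8007 m/s.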